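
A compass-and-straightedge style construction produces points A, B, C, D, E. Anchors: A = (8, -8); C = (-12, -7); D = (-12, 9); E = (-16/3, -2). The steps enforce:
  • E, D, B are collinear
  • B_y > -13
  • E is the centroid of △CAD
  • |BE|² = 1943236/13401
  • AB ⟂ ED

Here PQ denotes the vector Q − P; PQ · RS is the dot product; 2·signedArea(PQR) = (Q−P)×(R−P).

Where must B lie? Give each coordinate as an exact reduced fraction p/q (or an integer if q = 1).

B = (1352/1489, -18312/1489)

1. B_x = 1352/1489  [E, D, B are collinear ∩ AB ⟂ ED]
2. B_y = -18312/1489  [E, D, B are collinear ∩ AB ⟂ ED]
   → B = (1352/1489, -18312/1489)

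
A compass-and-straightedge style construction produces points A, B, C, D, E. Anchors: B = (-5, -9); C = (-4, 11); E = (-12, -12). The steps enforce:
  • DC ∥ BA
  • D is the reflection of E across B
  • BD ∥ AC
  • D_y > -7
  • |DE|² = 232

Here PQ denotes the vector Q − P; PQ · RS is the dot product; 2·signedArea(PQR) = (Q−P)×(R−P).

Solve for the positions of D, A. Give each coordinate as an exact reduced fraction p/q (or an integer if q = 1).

1. D_x = 2  [D is the reflection of E across B]
2. D_y = -6  [D is the reflection of E across B]
   → D = (2, -6)
3. A_x = -11  [BD ∥ AC ∩ DC ∥ BA]
4. A_y = 8  [BD ∥ AC ∩ DC ∥ BA]
   → A = (-11, 8)

A = (-11, 8)
D = (2, -6)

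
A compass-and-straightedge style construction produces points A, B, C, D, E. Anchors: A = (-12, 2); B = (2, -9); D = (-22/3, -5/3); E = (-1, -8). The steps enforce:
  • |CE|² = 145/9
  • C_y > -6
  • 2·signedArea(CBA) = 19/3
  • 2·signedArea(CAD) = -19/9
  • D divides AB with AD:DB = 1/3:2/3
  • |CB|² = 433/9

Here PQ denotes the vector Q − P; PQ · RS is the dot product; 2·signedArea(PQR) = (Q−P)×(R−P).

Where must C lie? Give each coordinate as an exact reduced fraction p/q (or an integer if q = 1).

1. C_x = -11/3  [line 11/3·x + 14/3·y + 331/9 = 0 ∩ |CB|² = 433/9]
2. C_y = -5  [line 11/3·x + 14/3·y + 331/9 = 0 ∩ |CB|² = 433/9]
   → C = (-11/3, -5)

C = (-11/3, -5)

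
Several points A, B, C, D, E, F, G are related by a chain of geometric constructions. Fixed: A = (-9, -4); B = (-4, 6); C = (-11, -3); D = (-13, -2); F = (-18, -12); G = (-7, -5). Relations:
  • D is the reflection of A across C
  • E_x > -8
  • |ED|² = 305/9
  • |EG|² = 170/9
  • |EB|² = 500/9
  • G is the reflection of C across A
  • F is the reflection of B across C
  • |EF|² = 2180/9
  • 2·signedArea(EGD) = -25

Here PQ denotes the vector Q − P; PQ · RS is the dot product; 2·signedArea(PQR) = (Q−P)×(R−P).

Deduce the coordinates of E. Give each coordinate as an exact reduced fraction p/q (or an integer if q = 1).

E = (-22/3, -2/3)

1. E_x = -22/3  [line -3·x + -6·y + -26 = 0 ∩ |EB|² = 500/9]
2. E_y = -2/3  [line -3·x + -6·y + -26 = 0 ∩ |EB|² = 500/9]
   → E = (-22/3, -2/3)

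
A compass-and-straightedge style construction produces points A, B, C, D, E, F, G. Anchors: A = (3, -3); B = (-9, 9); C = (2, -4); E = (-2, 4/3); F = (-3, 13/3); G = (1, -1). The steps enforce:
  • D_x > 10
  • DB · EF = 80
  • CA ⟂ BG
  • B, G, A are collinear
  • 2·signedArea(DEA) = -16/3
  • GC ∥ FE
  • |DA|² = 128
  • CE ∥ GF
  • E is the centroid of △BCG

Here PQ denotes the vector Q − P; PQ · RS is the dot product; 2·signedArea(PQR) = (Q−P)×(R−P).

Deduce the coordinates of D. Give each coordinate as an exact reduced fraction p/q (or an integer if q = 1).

1. D_x = 11  [2·signedArea(DEA) = -16/3 ∩ DB · EF = 80]
2. D_y = -11  [2·signedArea(DEA) = -16/3 ∩ DB · EF = 80]
   → D = (11, -11)

D = (11, -11)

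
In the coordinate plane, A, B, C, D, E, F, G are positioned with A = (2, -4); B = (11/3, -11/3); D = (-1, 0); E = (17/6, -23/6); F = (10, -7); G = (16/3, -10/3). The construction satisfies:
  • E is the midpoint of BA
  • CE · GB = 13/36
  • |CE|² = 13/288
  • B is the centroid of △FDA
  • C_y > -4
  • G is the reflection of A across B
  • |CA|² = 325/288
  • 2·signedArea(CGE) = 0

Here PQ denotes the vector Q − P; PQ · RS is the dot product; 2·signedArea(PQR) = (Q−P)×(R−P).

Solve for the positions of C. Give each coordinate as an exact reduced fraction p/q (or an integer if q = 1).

1. C_x = 73/24  [2·signedArea(CGE) = 0 ∩ CE · GB = 13/36]
2. C_y = -91/24  [2·signedArea(CGE) = 0 ∩ CE · GB = 13/36]
   → C = (73/24, -91/24)

C = (73/24, -91/24)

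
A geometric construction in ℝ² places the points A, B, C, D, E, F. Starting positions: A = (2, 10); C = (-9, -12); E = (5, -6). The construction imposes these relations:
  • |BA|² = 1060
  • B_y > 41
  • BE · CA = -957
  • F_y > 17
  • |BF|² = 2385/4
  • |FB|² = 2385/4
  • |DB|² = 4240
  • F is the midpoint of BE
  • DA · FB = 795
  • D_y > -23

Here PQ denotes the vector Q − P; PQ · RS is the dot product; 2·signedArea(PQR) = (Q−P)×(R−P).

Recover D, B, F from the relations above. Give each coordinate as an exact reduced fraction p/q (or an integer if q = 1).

B = (-4, 42)
D = (8, -22)
F = (1/2, 18)

1. B_x = -4  [line -11·x + -22·y + 880 = 0 ∩ |BA|² = 1060]
2. B_y = 42  [line -11·x + -22·y + 880 = 0 ∩ |BA|² = 1060]
   → B = (-4, 42)
3. F_x = 1/2  [F is the midpoint of BE]
4. F_y = 18  [F is the midpoint of BE]
   → F = (1/2, 18)
5. D_x = 8  [line 9/2·x + -24·y + -564 = 0 ∩ |DB|² = 4240]
6. D_y = -22  [line 9/2·x + -24·y + -564 = 0 ∩ |DB|² = 4240]
   → D = (8, -22)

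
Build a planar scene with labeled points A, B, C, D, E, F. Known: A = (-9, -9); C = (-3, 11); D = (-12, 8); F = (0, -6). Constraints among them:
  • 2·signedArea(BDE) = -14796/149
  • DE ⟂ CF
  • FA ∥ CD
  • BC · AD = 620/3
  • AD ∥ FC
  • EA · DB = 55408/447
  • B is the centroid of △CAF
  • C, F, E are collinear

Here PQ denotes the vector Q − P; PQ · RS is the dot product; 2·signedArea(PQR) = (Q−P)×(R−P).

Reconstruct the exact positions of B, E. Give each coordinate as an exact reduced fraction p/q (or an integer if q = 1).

1. B_x = -4  [B is the centroid of △CAF]
2. B_y = -4/3  [B is the centroid of △CAF]
   → B = (-4, -4/3)
3. E_x = -411/149  [C, F, E are collinear ∩ DE ⟂ CF]
4. E_y = 1435/149  [C, F, E are collinear ∩ DE ⟂ CF]
   → E = (-411/149, 1435/149)

B = (-4, -4/3)
E = (-411/149, 1435/149)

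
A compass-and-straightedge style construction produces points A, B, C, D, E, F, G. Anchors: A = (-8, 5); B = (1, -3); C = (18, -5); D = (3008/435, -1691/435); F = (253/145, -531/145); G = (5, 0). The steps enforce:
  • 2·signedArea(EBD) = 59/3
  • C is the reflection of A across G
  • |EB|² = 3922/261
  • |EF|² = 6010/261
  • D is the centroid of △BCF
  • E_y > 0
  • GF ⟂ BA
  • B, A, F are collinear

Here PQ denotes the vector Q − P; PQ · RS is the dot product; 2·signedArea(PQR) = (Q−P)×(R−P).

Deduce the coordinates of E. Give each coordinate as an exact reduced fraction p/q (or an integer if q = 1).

1. E_x = -236/435  [line 386/435·x + 2573/435·y + -1222/435 = 0 ∩ |EB|² = 3922/261]
2. E_y = 242/435  [line 386/435·x + 2573/435·y + -1222/435 = 0 ∩ |EB|² = 3922/261]
   → E = (-236/435, 242/435)

E = (-236/435, 242/435)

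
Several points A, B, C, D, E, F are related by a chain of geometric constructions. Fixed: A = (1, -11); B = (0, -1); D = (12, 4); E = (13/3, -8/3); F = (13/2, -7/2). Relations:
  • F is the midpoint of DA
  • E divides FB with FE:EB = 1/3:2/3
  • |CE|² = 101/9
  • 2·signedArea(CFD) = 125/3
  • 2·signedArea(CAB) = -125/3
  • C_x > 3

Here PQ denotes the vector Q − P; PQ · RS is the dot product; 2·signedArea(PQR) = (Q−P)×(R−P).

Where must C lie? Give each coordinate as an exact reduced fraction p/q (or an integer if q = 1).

C = (4, 2/3)

1. C_x = 4  [2·signedArea(CFD) = 125/3 ∩ 2·signedArea(CAB) = -125/3]
2. C_y = 2/3  [2·signedArea(CFD) = 125/3 ∩ 2·signedArea(CAB) = -125/3]
   → C = (4, 2/3)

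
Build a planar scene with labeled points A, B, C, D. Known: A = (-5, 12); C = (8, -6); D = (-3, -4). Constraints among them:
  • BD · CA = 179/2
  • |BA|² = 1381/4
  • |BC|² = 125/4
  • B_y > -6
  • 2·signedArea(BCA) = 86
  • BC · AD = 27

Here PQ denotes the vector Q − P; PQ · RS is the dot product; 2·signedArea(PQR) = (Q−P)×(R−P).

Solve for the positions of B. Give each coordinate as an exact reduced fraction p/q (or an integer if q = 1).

1. B_x = 5/2  [2·signedArea(BCA) = 86 ∩ BC · AD = 27]
2. B_y = -5  [2·signedArea(BCA) = 86 ∩ BC · AD = 27]
   → B = (5/2, -5)

B = (5/2, -5)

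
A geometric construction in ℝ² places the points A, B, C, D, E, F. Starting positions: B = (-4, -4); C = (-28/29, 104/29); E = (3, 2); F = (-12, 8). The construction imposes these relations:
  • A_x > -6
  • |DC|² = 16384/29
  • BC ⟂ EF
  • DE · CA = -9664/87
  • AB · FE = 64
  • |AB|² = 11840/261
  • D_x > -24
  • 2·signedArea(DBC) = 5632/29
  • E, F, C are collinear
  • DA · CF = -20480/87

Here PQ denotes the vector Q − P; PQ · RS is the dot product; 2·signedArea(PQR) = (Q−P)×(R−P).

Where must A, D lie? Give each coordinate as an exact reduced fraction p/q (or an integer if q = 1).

1. A_x = -164/29  [line -15·x + 6·y + -100 = 0 ∩ |AB|² = 11840/261]
2. A_y = 220/87  [line -15·x + 6·y + -100 = 0 ∩ |AB|² = 11840/261]
   → A = (-164/29, 220/87)
3. D_x = -668/29  [DE · CA = -9664/87 ∩ DA · CF = -20480/87]
4. D_y = 360/29  [DE · CA = -9664/87 ∩ DA · CF = -20480/87]
   → D = (-668/29, 360/29)

A = (-164/29, 220/87)
D = (-668/29, 360/29)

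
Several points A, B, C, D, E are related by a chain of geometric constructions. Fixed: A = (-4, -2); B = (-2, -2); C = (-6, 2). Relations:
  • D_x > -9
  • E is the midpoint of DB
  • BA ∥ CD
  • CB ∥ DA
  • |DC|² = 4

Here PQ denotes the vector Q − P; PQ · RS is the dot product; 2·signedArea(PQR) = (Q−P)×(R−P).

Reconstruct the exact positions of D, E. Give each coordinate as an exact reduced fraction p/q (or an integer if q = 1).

1. D_x = -8  [CB ∥ DA ∩ BA ∥ CD]
2. D_y = 2  [CB ∥ DA ∩ BA ∥ CD]
   → D = (-8, 2)
3. E_x = -5  [E is the midpoint of DB]
4. E_y = 0  [E is the midpoint of DB]
   → E = (-5, 0)

D = (-8, 2)
E = (-5, 0)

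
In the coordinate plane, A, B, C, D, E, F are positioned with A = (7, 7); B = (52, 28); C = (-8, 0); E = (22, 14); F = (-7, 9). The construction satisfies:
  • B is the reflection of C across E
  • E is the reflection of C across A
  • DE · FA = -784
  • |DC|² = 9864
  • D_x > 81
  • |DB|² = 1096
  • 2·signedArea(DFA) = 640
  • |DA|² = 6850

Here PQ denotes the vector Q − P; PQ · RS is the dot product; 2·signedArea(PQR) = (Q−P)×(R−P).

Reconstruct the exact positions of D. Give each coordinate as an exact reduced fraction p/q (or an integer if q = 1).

1. D_x = 82  [DE · FA = -784 ∩ 2·signedArea(DFA) = 640]
2. D_y = 42  [DE · FA = -784 ∩ 2·signedArea(DFA) = 640]
   → D = (82, 42)

D = (82, 42)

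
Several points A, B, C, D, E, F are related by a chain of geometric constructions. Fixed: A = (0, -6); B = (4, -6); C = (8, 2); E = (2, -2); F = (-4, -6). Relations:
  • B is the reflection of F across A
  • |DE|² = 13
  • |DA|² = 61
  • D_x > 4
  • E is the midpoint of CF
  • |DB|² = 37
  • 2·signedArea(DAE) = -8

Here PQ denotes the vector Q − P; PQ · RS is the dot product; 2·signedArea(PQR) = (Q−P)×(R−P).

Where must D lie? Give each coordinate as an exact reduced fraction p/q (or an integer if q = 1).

D = (5, 0)

1. D_x = 5  [line -4·x + 2·y + 20 = 0 ∩ |DB|² = 37]
2. D_y = 0  [line -4·x + 2·y + 20 = 0 ∩ |DB|² = 37]
   → D = (5, 0)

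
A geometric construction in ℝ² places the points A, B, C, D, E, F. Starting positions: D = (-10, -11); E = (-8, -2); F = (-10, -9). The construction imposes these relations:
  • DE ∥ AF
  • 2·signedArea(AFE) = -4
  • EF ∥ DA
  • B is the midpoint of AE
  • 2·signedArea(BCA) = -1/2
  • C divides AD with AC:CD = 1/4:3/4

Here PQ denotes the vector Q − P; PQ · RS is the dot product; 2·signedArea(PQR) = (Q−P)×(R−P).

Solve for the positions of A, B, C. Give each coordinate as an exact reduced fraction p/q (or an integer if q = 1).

A = (-12, -18)
B = (-10, -10)
C = (-23/2, -65/4)

1. A_x = -12  [DE ∥ AF ∩ EF ∥ DA]
2. A_y = -18  [DE ∥ AF ∩ EF ∥ DA]
   → A = (-12, -18)
3. B_x = -10  [B is the midpoint of AE]
4. B_y = -10  [B is the midpoint of AE]
   → B = (-10, -10)
5. C_x = -23/2  [C divides AD with AC:CD = 1/4:3/4]
6. C_y = -65/4  [C divides AD with AC:CD = 1/4:3/4]
   → C = (-23/2, -65/4)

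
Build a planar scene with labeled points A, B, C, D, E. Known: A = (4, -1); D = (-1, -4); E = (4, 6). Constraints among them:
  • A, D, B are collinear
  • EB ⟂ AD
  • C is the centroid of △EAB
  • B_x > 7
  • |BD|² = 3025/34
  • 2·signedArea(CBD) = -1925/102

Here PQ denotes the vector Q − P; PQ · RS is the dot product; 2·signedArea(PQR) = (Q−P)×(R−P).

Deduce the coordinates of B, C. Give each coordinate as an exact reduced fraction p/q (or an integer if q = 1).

1. B_x = 241/34  [A, D, B are collinear ∩ EB ⟂ AD]
2. B_y = 29/34  [A, D, B are collinear ∩ EB ⟂ AD]
   → B = (241/34, 29/34)
3. C_x = 171/34  [C is the centroid of △EAB]
4. C_y = 199/102  [C is the centroid of △EAB]
   → C = (171/34, 199/102)

B = (241/34, 29/34)
C = (171/34, 199/102)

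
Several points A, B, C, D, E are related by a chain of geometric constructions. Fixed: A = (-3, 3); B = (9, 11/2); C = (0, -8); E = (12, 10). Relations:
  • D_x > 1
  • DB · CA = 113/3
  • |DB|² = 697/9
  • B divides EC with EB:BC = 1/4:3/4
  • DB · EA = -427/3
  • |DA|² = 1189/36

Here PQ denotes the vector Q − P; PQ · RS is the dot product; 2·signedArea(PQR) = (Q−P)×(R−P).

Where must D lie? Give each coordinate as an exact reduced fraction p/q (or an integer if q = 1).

D = (2, 1/6)

1. D_x = 2  [DB · EA = -427/3 ∩ DB · CA = 113/3]
2. D_y = 1/6  [DB · EA = -427/3 ∩ DB · CA = 113/3]
   → D = (2, 1/6)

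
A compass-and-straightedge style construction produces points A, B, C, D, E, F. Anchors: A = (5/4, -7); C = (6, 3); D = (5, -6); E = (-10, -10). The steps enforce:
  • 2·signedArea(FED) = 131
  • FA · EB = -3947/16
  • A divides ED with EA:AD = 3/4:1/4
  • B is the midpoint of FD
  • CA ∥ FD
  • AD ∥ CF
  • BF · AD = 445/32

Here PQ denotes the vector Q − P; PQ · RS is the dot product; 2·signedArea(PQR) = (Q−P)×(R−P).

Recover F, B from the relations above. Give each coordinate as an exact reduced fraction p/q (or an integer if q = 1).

1. F_x = 39/4  [CA ∥ FD ∩ AD ∥ CF]
2. F_y = 4  [CA ∥ FD ∩ AD ∥ CF]
   → F = (39/4, 4)
3. B_x = 59/8  [B is the midpoint of FD]
4. B_y = -1  [B is the midpoint of FD]
   → B = (59/8, -1)

B = (59/8, -1)
F = (39/4, 4)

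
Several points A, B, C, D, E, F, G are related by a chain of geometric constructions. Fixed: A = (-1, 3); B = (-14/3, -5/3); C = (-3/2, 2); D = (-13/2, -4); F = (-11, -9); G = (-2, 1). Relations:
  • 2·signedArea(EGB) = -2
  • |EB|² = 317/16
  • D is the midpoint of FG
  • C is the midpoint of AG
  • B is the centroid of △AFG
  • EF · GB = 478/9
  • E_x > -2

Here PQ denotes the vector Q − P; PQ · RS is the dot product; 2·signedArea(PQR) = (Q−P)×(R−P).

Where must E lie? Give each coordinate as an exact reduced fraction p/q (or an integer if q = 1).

1. E_x = -23/12  [2·signedArea(EGB) = -2 ∩ EF · GB = 478/9]
2. E_y = 11/6  [2·signedArea(EGB) = -2 ∩ EF · GB = 478/9]
   → E = (-23/12, 11/6)

E = (-23/12, 11/6)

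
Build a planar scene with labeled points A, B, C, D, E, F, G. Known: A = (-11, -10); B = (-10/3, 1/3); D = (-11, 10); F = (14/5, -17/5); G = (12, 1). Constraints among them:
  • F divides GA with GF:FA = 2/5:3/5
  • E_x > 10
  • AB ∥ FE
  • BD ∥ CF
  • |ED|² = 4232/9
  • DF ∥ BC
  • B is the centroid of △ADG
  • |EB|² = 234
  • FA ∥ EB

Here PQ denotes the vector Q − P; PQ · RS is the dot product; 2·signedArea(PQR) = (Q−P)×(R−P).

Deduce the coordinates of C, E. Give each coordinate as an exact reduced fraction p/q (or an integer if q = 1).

C = (157/15, -196/15)
E = (157/15, 104/15)

1. C_x = 157/15  [BD ∥ CF ∩ DF ∥ BC]
2. C_y = -196/15  [BD ∥ CF ∩ DF ∥ BC]
   → C = (157/15, -196/15)
3. E_x = 157/15  [FA ∥ EB ∩ AB ∥ FE]
4. E_y = 104/15  [FA ∥ EB ∩ AB ∥ FE]
   → E = (157/15, 104/15)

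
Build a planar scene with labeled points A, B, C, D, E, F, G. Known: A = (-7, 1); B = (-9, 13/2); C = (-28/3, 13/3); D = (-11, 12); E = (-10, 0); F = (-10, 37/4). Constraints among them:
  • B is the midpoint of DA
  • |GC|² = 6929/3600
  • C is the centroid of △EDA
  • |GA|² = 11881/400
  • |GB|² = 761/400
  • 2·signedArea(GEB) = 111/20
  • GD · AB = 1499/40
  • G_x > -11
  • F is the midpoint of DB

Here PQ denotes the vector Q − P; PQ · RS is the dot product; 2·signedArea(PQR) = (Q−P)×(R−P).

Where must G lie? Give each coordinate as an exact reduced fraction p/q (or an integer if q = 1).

1. G_x = -10  [GD · AB = 1499/40 ∩ 2·signedArea(GEB) = 111/20]
2. G_y = 111/20  [GD · AB = 1499/40 ∩ 2·signedArea(GEB) = 111/20]
   → G = (-10, 111/20)

G = (-10, 111/20)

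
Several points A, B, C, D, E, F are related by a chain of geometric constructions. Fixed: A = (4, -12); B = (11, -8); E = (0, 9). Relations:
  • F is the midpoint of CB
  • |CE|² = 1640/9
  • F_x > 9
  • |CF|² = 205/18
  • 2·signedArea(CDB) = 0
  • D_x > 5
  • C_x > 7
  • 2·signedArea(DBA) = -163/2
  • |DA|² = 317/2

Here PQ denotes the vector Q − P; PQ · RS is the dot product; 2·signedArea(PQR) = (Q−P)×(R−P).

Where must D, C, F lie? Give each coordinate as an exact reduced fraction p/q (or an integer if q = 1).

1. D_x = 11/2  [line 4·x + -7·y + -37/2 = 0 ∩ |DA|² = 317/2]
2. D_y = 1/2  [line 4·x + -7·y + -37/2 = 0 ∩ |DA|² = 317/2]
   → D = (11/2, 1/2)
3. C_x = 22/3  [line 17/2·x + 11/2·y + -99/2 = 0 ∩ |CE|² = 1640/9]
4. C_y = -7/3  [line 17/2·x + 11/2·y + -99/2 = 0 ∩ |CE|² = 1640/9]
   → C = (22/3, -7/3)
5. F_x = 55/6  [F is the midpoint of CB]
6. F_y = -31/6  [F is the midpoint of CB]
   → F = (55/6, -31/6)

C = (22/3, -7/3)
D = (11/2, 1/2)
F = (55/6, -31/6)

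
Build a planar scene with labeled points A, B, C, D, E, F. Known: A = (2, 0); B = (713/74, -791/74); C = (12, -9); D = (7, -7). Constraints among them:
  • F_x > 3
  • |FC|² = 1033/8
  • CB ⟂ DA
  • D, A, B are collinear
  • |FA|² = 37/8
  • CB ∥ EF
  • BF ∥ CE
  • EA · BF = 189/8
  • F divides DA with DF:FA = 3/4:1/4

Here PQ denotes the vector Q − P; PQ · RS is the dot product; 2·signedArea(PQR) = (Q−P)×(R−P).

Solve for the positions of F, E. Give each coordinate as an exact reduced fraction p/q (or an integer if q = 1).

1. F_x = 13/4  [F divides DA with DF:FA = 3/4:1/4]
2. F_y = -7/4  [F divides DA with DF:FA = 3/4:1/4]
   → F = (13/4, -7/4)
3. E_x = 831/148  [CB ∥ EF ∩ BF ∥ CE]
4. E_y = -9/148  [CB ∥ EF ∩ BF ∥ CE]
   → E = (831/148, -9/148)

E = (831/148, -9/148)
F = (13/4, -7/4)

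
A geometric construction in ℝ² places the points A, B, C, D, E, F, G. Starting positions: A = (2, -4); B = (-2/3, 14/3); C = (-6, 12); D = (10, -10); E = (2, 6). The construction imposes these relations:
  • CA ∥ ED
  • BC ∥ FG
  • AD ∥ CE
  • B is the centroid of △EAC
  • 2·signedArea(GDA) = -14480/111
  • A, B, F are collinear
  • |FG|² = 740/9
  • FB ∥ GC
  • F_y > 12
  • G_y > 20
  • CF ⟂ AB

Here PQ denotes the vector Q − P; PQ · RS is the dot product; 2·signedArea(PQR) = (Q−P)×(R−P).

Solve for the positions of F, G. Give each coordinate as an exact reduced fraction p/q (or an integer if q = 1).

1. F_x = -118/37  [A, B, F are collinear ∩ CF ⟂ AB]
2. F_y = 476/37  [A, B, F are collinear ∩ CF ⟂ AB]
   → F = (-118/37, 476/37)
3. G_x = -946/111  [FB ∥ GC ∩ BC ∥ FG]
4. G_y = 2242/111  [FB ∥ GC ∩ BC ∥ FG]
   → G = (-946/111, 2242/111)

F = (-118/37, 476/37)
G = (-946/111, 2242/111)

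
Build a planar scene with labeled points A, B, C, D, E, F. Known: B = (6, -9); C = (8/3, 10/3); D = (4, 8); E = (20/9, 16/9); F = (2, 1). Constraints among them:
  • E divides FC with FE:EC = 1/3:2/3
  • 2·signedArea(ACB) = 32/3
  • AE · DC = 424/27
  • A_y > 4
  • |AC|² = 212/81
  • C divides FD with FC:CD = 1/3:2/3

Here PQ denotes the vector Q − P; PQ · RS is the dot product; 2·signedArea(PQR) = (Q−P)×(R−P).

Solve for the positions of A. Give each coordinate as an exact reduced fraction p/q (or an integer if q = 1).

A = (28/9, 44/9)

1. A_x = 28/9  [AE · DC = 424/27 ∩ 2·signedArea(ACB) = 32/3]
2. A_y = 44/9  [AE · DC = 424/27 ∩ 2·signedArea(ACB) = 32/3]
   → A = (28/9, 44/9)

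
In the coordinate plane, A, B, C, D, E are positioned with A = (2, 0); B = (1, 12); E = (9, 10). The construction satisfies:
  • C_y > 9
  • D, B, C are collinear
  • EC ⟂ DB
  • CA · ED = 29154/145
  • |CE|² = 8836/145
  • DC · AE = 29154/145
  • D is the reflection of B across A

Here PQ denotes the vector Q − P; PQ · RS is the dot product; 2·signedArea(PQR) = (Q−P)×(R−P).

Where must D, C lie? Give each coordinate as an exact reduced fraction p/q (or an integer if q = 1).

1. D_x = 3  [D is the reflection of B across A]
2. D_y = -12  [D is the reflection of B across A]
   → D = (3, -12)
3. C_x = 177/145  [D, B, C are collinear ∩ EC ⟂ DB]
4. C_y = 1356/145  [D, B, C are collinear ∩ EC ⟂ DB]
   → C = (177/145, 1356/145)

C = (177/145, 1356/145)
D = (3, -12)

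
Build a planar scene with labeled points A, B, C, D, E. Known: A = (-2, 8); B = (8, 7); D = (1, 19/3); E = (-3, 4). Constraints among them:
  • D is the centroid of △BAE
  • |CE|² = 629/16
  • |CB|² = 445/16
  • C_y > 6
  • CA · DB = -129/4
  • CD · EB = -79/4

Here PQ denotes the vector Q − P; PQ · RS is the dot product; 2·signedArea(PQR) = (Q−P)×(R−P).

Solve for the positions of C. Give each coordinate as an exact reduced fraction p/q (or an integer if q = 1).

C = (11/4, 13/2)

1. C_x = 11/4  [CD · EB = -79/4 ∩ CA · DB = -129/4]
2. C_y = 13/2  [CD · EB = -79/4 ∩ CA · DB = -129/4]
   → C = (11/4, 13/2)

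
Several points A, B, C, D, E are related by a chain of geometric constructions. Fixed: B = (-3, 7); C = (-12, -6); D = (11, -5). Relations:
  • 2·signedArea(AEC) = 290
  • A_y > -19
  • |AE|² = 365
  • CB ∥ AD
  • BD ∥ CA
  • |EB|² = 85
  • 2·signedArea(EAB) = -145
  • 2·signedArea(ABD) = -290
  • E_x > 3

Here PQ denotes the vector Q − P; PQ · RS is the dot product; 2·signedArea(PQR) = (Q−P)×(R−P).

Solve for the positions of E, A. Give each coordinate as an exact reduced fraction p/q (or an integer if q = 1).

A = (2, -18)
E = (4, 1)

1. A_x = 2  [CB ∥ AD ∩ BD ∥ CA]
2. A_y = -18  [CB ∥ AD ∩ BD ∥ CA]
   → A = (2, -18)
3. E_x = 4  [2·signedArea(EAB) = -145 ∩ 2·signedArea(AEC) = 290]
4. E_y = 1  [2·signedArea(EAB) = -145 ∩ 2·signedArea(AEC) = 290]
   → E = (4, 1)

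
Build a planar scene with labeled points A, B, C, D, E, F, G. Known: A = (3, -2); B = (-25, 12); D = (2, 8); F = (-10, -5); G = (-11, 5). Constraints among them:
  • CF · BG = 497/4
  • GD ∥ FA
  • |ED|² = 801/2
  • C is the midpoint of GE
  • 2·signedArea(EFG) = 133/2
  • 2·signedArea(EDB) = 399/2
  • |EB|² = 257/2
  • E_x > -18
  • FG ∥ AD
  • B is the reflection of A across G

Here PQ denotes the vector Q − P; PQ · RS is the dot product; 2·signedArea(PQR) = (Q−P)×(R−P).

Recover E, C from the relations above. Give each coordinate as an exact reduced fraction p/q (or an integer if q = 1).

C = (-57/4, 17/4)
E = (-35/2, 7/2)

1. E_x = -35/2  [2·signedArea(EDB) = 399/2 ∩ 2·signedArea(EFG) = 133/2]
2. E_y = 7/2  [2·signedArea(EDB) = 399/2 ∩ 2·signedArea(EFG) = 133/2]
   → E = (-35/2, 7/2)
3. C_x = -57/4  [C is the midpoint of GE]
4. C_y = 17/4  [C is the midpoint of GE]
   → C = (-57/4, 17/4)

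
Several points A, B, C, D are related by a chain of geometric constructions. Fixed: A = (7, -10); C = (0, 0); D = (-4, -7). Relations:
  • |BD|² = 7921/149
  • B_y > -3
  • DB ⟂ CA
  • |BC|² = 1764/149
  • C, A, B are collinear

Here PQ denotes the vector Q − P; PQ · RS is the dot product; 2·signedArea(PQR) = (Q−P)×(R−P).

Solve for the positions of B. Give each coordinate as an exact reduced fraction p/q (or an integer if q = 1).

1. B_x = 294/149  [C, A, B are collinear ∩ DB ⟂ CA]
2. B_y = -420/149  [C, A, B are collinear ∩ DB ⟂ CA]
   → B = (294/149, -420/149)

B = (294/149, -420/149)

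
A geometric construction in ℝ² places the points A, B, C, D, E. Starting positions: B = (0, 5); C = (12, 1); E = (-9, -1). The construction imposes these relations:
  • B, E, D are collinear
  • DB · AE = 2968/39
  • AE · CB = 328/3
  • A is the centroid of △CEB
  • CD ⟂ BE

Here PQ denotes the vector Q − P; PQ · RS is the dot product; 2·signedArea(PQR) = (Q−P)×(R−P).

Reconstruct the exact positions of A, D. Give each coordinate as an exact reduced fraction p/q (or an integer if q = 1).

A = (1, 5/3)
D = (84/13, 121/13)

1. A_x = 1  [A is the centroid of △CEB]
2. A_y = 5/3  [A is the centroid of △CEB]
   → A = (1, 5/3)
3. D_x = 84/13  [B, E, D are collinear ∩ CD ⟂ BE]
4. D_y = 121/13  [B, E, D are collinear ∩ CD ⟂ BE]
   → D = (84/13, 121/13)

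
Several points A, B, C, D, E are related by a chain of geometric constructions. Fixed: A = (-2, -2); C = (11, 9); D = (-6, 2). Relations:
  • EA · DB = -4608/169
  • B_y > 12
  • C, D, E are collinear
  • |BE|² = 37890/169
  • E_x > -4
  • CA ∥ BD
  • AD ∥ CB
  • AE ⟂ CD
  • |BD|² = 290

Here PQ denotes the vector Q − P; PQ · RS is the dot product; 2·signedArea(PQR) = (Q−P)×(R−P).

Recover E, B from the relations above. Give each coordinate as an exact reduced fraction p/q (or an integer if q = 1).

B = (7, 13)
E = (-674/169, 478/169)

1. E_x = -674/169  [C, D, E are collinear ∩ AE ⟂ CD]
2. E_y = 478/169  [C, D, E are collinear ∩ AE ⟂ CD]
   → E = (-674/169, 478/169)
3. B_x = 7  [CA ∥ BD ∩ AD ∥ CB]
4. B_y = 13  [CA ∥ BD ∩ AD ∥ CB]
   → B = (7, 13)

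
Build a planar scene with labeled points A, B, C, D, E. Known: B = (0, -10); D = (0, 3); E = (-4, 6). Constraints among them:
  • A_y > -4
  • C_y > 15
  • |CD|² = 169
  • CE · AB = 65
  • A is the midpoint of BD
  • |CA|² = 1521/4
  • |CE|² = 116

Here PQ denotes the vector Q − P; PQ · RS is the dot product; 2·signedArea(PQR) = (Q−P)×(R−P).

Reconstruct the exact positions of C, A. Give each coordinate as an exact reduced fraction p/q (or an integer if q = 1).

1. A_x = 0  [A is the midpoint of BD]
2. A_y = -7/2  [A is the midpoint of BD]
   → A = (0, -7/2)
3. C_y = 16  [CE · AB = 65]
4. C_x = 0  [|CA|² = 1521/4]
   → C = (0, 16)

A = (0, -7/2)
C = (0, 16)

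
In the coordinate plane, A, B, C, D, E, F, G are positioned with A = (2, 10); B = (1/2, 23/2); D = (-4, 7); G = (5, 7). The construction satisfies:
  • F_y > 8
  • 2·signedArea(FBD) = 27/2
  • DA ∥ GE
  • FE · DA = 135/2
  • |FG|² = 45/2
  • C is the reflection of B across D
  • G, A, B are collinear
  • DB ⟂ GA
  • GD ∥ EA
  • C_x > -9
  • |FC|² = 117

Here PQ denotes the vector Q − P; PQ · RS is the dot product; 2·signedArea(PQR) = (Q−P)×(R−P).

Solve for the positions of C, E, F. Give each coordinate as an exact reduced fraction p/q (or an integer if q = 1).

1. C_x = -17/2  [C is the reflection of B across D]
2. C_y = 5/2  [C is the reflection of B across D]
   → C = (-17/2, 5/2)
3. E_x = 11  [GD ∥ EA ∩ DA ∥ GE]
4. E_y = 10  [GD ∥ EA ∩ DA ∥ GE]
   → E = (11, 10)
5. F_x = 1/2  [2·signedArea(FBD) = 27/2 ∩ FE · DA = 135/2]
6. F_y = 17/2  [2·signedArea(FBD) = 27/2 ∩ FE · DA = 135/2]
   → F = (1/2, 17/2)

C = (-17/2, 5/2)
E = (11, 10)
F = (1/2, 17/2)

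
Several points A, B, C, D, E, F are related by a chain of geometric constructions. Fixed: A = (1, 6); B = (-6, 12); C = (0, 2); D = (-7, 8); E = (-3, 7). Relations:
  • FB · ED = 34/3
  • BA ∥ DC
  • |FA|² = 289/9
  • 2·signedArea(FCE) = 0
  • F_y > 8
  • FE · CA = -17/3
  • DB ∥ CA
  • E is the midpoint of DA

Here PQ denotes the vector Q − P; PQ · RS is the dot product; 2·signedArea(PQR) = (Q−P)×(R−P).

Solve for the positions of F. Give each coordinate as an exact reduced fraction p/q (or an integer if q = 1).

F = (-4, 26/3)

1. F_x = -4  [2·signedArea(FCE) = 0 ∩ FB · ED = 34/3]
2. F_y = 26/3  [2·signedArea(FCE) = 0 ∩ FB · ED = 34/3]
   → F = (-4, 26/3)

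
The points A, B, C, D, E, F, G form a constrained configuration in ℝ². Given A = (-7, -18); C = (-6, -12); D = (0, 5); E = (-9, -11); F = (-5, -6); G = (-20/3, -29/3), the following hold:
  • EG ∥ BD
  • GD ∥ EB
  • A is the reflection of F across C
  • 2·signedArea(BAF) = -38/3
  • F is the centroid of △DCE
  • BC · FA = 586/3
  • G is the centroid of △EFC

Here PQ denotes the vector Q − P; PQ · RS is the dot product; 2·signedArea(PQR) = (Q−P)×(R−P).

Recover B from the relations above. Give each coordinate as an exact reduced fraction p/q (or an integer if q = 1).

B = (-7/3, 11/3)

1. B_x = -7/3  [EG ∥ BD ∩ GD ∥ EB]
2. B_y = 11/3  [EG ∥ BD ∩ GD ∥ EB]
   → B = (-7/3, 11/3)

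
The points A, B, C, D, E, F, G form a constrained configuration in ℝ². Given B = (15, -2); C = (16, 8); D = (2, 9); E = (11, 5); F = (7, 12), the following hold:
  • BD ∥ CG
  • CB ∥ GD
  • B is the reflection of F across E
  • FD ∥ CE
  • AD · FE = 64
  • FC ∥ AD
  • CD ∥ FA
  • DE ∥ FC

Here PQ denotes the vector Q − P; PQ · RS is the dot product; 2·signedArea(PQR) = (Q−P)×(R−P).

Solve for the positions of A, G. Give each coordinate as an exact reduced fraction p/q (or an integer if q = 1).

A = (-7, 13)
G = (3, 19)

1. A_x = -7  [FC ∥ AD ∩ CD ∥ FA]
2. A_y = 13  [FC ∥ AD ∩ CD ∥ FA]
   → A = (-7, 13)
3. G_x = 3  [CB ∥ GD ∩ BD ∥ CG]
4. G_y = 19  [CB ∥ GD ∩ BD ∥ CG]
   → G = (3, 19)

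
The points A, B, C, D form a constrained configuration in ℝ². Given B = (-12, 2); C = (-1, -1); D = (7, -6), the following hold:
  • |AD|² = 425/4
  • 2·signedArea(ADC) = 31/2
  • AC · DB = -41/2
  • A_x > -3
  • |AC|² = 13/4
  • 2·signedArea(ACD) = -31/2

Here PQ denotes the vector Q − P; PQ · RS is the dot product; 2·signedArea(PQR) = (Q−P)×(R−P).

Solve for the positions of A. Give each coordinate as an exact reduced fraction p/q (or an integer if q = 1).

A = (-5/2, -2)

1. A_x = -5/2  [2·signedArea(ACD) = -31/2 ∩ AC · DB = -41/2]
2. A_y = -2  [2·signedArea(ACD) = -31/2 ∩ AC · DB = -41/2]
   → A = (-5/2, -2)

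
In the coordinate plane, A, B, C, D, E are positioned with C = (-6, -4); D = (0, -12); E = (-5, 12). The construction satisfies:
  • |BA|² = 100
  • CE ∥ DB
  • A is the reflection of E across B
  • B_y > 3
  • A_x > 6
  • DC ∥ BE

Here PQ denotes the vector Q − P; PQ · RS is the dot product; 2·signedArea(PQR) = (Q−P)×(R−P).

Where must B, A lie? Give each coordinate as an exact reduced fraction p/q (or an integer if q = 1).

A = (7, -4)
B = (1, 4)

1. B_x = 1  [DC ∥ BE ∩ CE ∥ DB]
2. B_y = 4  [DC ∥ BE ∩ CE ∥ DB]
   → B = (1, 4)
3. A_x = 7  [A is the reflection of E across B]
4. A_y = -4  [A is the reflection of E across B]
   → A = (7, -4)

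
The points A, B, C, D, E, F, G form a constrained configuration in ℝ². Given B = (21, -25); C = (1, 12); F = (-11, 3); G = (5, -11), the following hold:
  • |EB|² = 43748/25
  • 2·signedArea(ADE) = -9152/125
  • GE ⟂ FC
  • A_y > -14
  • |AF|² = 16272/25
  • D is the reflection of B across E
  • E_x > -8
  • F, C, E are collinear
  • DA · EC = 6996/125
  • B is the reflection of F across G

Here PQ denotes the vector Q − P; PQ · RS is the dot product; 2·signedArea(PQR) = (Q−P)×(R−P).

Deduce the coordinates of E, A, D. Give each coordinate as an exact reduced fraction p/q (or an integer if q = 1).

1. E_x = -187/25  [F, C, E are collinear ∩ GE ⟂ FC]
2. E_y = 141/25  [F, C, E are collinear ∩ GE ⟂ FC]
   → E = (-187/25, 141/25)
3. D_x = -899/25  [D is the reflection of B across E]
4. D_y = 907/25  [D is the reflection of B across E]
   → D = (-899/25, 907/25)
5. A_x = 41/5  [2·signedArea(ADE) = -9152/125 ∩ DA · EC = 6996/125]
6. A_y = -69/5  [2·signedArea(ADE) = -9152/125 ∩ DA · EC = 6996/125]
   → A = (41/5, -69/5)

A = (41/5, -69/5)
D = (-899/25, 907/25)
E = (-187/25, 141/25)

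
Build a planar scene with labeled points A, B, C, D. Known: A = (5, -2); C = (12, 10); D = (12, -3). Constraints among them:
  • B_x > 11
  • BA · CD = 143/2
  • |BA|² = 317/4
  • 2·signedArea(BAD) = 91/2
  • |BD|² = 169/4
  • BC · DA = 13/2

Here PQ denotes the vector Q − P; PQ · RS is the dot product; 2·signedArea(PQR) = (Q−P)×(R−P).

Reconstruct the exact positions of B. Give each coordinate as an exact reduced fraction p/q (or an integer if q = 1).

1. B_x = 12  [2·signedArea(BAD) = 91/2 ∩ BA · CD = 143/2]
2. B_y = 7/2  [2·signedArea(BAD) = 91/2 ∩ BA · CD = 143/2]
   → B = (12, 7/2)

B = (12, 7/2)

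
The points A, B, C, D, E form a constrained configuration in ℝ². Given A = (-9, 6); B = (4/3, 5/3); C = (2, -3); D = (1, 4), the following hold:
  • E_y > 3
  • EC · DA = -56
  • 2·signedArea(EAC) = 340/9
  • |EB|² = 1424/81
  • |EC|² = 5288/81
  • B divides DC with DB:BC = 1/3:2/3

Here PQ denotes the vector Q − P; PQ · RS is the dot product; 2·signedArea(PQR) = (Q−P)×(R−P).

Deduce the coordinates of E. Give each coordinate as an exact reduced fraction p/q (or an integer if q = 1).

E = (-20/9, 35/9)

1. E_x = -20/9  [2·signedArea(EAC) = 340/9 ∩ EC · DA = -56]
2. E_y = 35/9  [2·signedArea(EAC) = 340/9 ∩ EC · DA = -56]
   → E = (-20/9, 35/9)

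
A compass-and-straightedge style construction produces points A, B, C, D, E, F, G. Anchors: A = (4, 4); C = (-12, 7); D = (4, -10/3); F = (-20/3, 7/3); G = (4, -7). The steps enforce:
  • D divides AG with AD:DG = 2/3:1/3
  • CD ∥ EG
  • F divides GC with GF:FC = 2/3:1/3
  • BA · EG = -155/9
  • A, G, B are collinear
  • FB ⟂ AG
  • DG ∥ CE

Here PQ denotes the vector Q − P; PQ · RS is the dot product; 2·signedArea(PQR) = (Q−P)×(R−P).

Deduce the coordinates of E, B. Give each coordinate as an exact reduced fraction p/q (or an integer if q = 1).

1. E_x = -12  [CD ∥ EG ∩ DG ∥ CE]
2. E_y = 10/3  [CD ∥ EG ∩ DG ∥ CE]
   → E = (-12, 10/3)
3. B_x = 4  [A, G, B are collinear ∩ FB ⟂ AG]
4. B_y = 7/3  [A, G, B are collinear ∩ FB ⟂ AG]
   → B = (4, 7/3)

B = (4, 7/3)
E = (-12, 10/3)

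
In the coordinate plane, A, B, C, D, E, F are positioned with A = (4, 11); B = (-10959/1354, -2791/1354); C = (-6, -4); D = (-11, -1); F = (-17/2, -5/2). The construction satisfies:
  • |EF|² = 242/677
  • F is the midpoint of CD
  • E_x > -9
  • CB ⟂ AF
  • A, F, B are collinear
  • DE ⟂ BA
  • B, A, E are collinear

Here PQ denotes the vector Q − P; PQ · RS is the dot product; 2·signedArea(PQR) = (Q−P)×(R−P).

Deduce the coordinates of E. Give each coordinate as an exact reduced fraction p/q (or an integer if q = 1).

E = (-12059/1354, -3979/1354)

1. E_x = -12059/1354  [B, A, E are collinear ∩ DE ⟂ BA]
2. E_y = -3979/1354  [B, A, E are collinear ∩ DE ⟂ BA]
   → E = (-12059/1354, -3979/1354)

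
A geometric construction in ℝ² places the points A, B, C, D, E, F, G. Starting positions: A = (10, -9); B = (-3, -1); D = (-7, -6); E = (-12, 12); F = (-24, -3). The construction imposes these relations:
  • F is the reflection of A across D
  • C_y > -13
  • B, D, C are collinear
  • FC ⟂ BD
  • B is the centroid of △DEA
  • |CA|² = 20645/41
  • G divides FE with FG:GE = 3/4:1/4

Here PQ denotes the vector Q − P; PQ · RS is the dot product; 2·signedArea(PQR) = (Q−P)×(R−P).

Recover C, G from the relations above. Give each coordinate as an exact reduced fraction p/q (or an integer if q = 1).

C = (-499/41, -511/41)
G = (-15, 33/4)

1. C_x = -499/41  [B, D, C are collinear ∩ FC ⟂ BD]
2. C_y = -511/41  [B, D, C are collinear ∩ FC ⟂ BD]
   → C = (-499/41, -511/41)
3. G_x = -15  [G divides FE with FG:GE = 3/4:1/4]
4. G_y = 33/4  [G divides FE with FG:GE = 3/4:1/4]
   → G = (-15, 33/4)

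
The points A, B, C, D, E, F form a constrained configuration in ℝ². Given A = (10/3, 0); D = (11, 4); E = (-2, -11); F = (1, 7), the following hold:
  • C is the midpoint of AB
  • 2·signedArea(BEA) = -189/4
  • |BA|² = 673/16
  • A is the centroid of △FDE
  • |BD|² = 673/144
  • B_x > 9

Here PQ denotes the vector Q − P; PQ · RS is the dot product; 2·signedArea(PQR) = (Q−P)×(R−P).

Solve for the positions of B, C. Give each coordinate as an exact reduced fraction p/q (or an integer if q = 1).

B = (109/12, 3)
C = (149/24, 3/2)

1. B_x = 109/12  [line -11·x + 16/3·y + 1007/12 = 0 ∩ |BA|² = 673/16]
2. B_y = 3  [line -11·x + 16/3·y + 1007/12 = 0 ∩ |BA|² = 673/16]
   → B = (109/12, 3)
3. C_x = 149/24  [C is the midpoint of AB]
4. C_y = 3/2  [C is the midpoint of AB]
   → C = (149/24, 3/2)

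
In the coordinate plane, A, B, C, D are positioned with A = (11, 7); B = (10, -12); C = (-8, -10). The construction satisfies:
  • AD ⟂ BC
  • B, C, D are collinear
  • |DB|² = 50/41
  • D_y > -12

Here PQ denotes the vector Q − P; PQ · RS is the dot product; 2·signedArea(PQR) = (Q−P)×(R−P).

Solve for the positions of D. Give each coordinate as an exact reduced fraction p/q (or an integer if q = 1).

1. D_x = 365/41  [B, C, D are collinear ∩ AD ⟂ BC]
2. D_y = -487/41  [B, C, D are collinear ∩ AD ⟂ BC]
   → D = (365/41, -487/41)

D = (365/41, -487/41)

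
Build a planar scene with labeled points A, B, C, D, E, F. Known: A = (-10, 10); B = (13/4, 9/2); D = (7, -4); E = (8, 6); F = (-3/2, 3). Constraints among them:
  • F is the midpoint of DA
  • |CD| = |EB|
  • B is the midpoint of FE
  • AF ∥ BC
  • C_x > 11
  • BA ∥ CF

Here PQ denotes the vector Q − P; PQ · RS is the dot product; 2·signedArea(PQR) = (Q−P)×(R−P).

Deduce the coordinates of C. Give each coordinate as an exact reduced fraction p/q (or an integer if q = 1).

1. C_x = 47/4  [BA ∥ CF ∩ AF ∥ BC]
2. C_y = -5/2  [BA ∥ CF ∩ AF ∥ BC]
   → C = (47/4, -5/2)

C = (47/4, -5/2)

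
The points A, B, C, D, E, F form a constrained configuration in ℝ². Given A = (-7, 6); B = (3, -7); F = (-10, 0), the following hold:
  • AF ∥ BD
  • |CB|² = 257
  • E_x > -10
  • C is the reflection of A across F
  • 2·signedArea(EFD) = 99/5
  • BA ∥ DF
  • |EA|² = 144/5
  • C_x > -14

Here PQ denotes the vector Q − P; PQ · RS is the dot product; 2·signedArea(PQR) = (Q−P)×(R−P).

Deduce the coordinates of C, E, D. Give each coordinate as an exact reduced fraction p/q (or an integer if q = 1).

1. C_x = -13  [C is the reflection of A across F]
2. C_y = -6  [C is the reflection of A across F]
   → C = (-13, -6)
3. D_x = 0  [BA ∥ DF ∩ AF ∥ BD]
4. D_y = -13  [BA ∥ DF ∩ AF ∥ BD]
   → D = (0, -13)
5. E_x = -47/5  [line 13·x + 10·y + 551/5 = 0 ∩ |EA|² = 144/5]
6. E_y = 6/5  [line 13·x + 10·y + 551/5 = 0 ∩ |EA|² = 144/5]
   → E = (-47/5, 6/5)

C = (-13, -6)
D = (0, -13)
E = (-47/5, 6/5)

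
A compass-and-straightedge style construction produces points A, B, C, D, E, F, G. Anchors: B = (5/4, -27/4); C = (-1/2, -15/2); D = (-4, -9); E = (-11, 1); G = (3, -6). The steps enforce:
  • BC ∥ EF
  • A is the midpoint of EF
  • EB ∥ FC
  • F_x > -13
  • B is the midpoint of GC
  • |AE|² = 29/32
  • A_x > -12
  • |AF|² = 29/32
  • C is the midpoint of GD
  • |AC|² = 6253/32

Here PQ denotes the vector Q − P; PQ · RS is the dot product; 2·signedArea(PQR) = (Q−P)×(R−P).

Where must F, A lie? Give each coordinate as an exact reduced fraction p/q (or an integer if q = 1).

A = (-95/8, 5/8)
F = (-51/4, 1/4)

1. F_x = -51/4  [EB ∥ FC ∩ BC ∥ EF]
2. F_y = 1/4  [EB ∥ FC ∩ BC ∥ EF]
   → F = (-51/4, 1/4)
3. A_x = -95/8  [A is the midpoint of EF]
4. A_y = 5/8  [A is the midpoint of EF]
   → A = (-95/8, 5/8)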